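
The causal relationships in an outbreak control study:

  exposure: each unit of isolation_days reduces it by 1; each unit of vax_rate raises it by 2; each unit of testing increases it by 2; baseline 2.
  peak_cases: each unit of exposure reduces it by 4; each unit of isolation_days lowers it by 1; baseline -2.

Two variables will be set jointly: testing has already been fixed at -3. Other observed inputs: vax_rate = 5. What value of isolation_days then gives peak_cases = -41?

isolation_days = -5

With testing held at -3:
Substituting into the exposure equation gives exposure = -isolation_days + 6.
This gives peak_cases = 3*isolation_days - 26.
Solve 3*isolation_days - 26 = -41: isolation_days = (-41 + 26) / 3 = -5.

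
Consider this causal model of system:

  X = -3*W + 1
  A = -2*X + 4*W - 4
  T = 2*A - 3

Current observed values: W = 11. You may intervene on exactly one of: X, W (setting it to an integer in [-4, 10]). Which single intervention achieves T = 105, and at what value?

Intervening on X: T = -4*X + 77. Reaching 105 requires X = -7, outside [-4, 10].
Intervening on W: with other inputs at their observed values, T = 20*W - 15. Solving for 105 gives W = 6, within [-4, 10].

set W = 6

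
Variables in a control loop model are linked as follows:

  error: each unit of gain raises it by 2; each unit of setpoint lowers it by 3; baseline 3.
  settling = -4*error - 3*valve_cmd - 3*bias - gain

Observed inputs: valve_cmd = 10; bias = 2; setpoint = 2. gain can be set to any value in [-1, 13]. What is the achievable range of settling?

Substituting into the error equation gives error = 2*gain - 3.
settling becomes -9*gain - 24.
Linear in gain, so extremes are at the endpoints: gain = -1 gives settling = -15; gain = 13 gives settling = -141.

-141 to -15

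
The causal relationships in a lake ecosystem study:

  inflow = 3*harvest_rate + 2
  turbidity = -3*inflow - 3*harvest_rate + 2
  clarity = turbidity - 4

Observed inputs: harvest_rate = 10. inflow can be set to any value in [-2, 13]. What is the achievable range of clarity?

-71 to -26

Intervening on inflow fixes its value directly, overriding its dependence on harvest_rate.
Substituting into the turbidity equation gives turbidity = -3*inflow - 28.
clarity becomes -3*inflow - 32.
Linear in inflow, so extremes are at the endpoints: inflow = -2 gives clarity = -26; inflow = 13 gives clarity = -71.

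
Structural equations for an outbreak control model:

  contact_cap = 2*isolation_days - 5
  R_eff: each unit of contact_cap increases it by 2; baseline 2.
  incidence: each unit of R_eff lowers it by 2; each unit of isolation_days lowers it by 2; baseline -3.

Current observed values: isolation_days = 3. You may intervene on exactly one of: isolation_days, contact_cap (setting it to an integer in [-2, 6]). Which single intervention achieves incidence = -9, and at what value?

Intervening on isolation_days: incidence = -10*isolation_days + 13. Reaching -9 requires isolation_days = 11/5, not an integer.
Intervening on contact_cap: with other inputs at their observed values, incidence = -4*contact_cap - 13. Solving for -9 gives contact_cap = -1, within [-2, 6].

set contact_cap = -1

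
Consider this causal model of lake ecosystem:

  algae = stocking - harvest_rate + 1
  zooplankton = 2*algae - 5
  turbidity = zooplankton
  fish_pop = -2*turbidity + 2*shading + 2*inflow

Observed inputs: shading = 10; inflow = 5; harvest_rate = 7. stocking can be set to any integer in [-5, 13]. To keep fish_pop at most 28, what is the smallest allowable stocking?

stocking = 9

Substituting into the algae equation gives algae = stocking - 6.
Substituting into the zooplankton equation gives zooplankton = 2*stocking - 17.
This gives turbidity = 2*stocking - 17.
Substituting into the fish_pop equation gives fish_pop = -4*stocking + 64.
Require -4*stocking + 64 ≤ 28, so stocking ≥ 9.
The smallest integer in [-5, 13] satisfying this is 9.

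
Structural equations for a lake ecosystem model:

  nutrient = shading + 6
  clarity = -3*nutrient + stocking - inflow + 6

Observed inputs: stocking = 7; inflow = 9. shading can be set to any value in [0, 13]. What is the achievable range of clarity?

Substituting into the clarity equation gives clarity = -3*shading - 14.
Linear in shading, so extremes are at the endpoints: shading = 0 gives clarity = -14; shading = 13 gives clarity = -53.

-53 to -14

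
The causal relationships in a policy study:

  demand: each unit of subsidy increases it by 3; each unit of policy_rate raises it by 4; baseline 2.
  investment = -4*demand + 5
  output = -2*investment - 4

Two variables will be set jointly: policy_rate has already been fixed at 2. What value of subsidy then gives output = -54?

With policy_rate held at 2:
Substituting into the demand equation gives demand = 3*subsidy + 10.
Substituting into the investment equation gives investment = -12*subsidy - 35.
output becomes 24*subsidy + 66.
Solve 24*subsidy + 66 = -54: subsidy = (-54 - 66) / 24 = -5.

subsidy = -5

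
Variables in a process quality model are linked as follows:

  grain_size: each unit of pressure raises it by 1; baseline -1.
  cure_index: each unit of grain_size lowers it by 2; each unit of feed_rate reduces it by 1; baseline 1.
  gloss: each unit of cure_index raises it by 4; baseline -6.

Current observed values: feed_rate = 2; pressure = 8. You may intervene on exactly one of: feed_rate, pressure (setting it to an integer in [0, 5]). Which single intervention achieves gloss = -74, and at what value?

set feed_rate = 4

Intervening on feed_rate: with other inputs at their observed values, gloss = -4*feed_rate - 58. Solving for -74 gives feed_rate = 4, within [0, 5].
Intervening on pressure: gloss = -8*pressure - 2. Reaching -74 requires pressure = 9, outside [0, 5].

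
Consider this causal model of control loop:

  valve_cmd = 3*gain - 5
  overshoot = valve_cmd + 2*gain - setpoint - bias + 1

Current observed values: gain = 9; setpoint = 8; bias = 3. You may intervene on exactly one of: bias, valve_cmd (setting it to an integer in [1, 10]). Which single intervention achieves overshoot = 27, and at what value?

Intervening on bias: with other inputs at their observed values, overshoot = -bias + 33. Solving for 27 gives bias = 6, within [1, 10].
Intervening on valve_cmd: overshoot = valve_cmd + 8. Reaching 27 requires valve_cmd = 19, outside [1, 10].

set bias = 6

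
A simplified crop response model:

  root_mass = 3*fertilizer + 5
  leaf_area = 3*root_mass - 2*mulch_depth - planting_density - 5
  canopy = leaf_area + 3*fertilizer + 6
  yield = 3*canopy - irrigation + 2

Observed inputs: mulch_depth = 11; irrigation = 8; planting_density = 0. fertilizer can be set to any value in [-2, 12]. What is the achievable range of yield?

Substituting into the leaf_area equation gives leaf_area = 9*fertilizer - 12.
Substituting into the canopy equation gives canopy = 12*fertilizer - 6.
So yield = 36*fertilizer - 24.
Linear in fertilizer, so extremes are at the endpoints: fertilizer = -2 gives yield = -96; fertilizer = 12 gives yield = 408.

-96 to 408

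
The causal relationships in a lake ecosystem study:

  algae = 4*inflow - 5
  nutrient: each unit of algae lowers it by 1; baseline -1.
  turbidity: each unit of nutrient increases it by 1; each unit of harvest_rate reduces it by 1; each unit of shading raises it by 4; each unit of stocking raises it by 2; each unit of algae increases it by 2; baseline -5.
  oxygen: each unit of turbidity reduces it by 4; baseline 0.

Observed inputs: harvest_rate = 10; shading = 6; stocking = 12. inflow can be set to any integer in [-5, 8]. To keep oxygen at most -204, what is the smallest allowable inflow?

inflow = 6

Substituting into the nutrient equation gives nutrient = -4*inflow + 4.
turbidity becomes 4*inflow + 27.
oxygen becomes -16*inflow - 108.
Require -16*inflow - 108 ≤ -204, so inflow ≥ 6.
The smallest integer in [-5, 8] satisfying this is 6.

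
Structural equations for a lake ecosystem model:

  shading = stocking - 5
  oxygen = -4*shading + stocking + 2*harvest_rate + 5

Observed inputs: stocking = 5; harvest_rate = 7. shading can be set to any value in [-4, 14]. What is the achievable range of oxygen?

-32 to 40

Intervening on shading fixes its value directly, overriding its dependence on stocking.
Substituting into the oxygen equation gives oxygen = -4*shading + 24.
Linear in shading, so extremes are at the endpoints: shading = -4 gives oxygen = 40; shading = 14 gives oxygen = -32.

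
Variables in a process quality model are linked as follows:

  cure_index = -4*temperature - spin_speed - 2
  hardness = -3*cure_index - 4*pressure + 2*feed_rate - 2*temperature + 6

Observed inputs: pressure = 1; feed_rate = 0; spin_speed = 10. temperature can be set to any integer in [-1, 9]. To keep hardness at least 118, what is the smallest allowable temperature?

temperature = 8

Substituting into the cure_index equation gives cure_index = -4*temperature - 12.
So hardness = 10*temperature + 38.
Require 10*temperature + 38 ≥ 118, so temperature ≥ 8.
The smallest integer in [-1, 9] satisfying this is 8.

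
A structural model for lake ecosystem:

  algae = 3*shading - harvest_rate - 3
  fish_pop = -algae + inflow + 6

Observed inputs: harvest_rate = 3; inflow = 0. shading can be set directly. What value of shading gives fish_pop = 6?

shading = 2

Substituting into the algae equation gives algae = 3*shading - 6.
Substituting into the fish_pop equation gives fish_pop = -3*shading + 12.
Solve -3*shading + 12 = 6: shading = (6 - 12) / -3 = 2.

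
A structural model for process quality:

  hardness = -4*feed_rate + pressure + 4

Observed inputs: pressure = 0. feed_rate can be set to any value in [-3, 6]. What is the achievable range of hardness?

Substituting into the hardness equation gives hardness = -4*feed_rate + 4.
Linear in feed_rate, so extremes are at the endpoints: feed_rate = -3 gives hardness = 16; feed_rate = 6 gives hardness = -20.

-20 to 16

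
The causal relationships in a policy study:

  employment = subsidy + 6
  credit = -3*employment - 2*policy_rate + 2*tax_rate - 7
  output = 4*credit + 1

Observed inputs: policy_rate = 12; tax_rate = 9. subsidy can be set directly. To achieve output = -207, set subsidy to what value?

subsidy = 7

Substituting into the credit equation gives credit = -3*subsidy - 31.
Substituting into the output equation gives output = -12*subsidy - 123.
Solve -12*subsidy - 123 = -207: subsidy = (-207 + 123) / -12 = 7.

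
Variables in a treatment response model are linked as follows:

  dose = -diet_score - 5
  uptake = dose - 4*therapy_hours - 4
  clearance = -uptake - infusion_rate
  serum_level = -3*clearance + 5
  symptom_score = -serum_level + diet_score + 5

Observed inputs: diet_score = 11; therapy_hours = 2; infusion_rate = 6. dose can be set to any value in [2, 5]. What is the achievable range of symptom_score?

14 to 23

Intervening on dose fixes its value directly, overriding its dependence on diet_score.
Substituting into the uptake equation gives uptake = dose - 12.
Substituting into the clearance equation gives clearance = -dose + 6.
This gives serum_level = 3*dose - 13.
symptom_score becomes -3*dose + 29.
Linear in dose, so extremes are at the endpoints: dose = 2 gives symptom_score = 23; dose = 5 gives symptom_score = 14.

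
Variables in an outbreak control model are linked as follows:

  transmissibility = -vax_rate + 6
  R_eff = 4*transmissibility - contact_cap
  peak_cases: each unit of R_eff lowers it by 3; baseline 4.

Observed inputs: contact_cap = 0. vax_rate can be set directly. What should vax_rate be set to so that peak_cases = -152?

vax_rate = -7

Substituting into the R_eff equation gives R_eff = -4*vax_rate + 24.
peak_cases becomes 12*vax_rate - 68.
Solve 12*vax_rate - 68 = -152: vax_rate = (-152 + 68) / 12 = -7.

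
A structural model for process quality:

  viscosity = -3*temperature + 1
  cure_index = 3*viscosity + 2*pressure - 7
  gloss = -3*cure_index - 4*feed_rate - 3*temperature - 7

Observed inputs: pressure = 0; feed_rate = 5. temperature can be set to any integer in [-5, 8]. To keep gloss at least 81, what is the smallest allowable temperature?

temperature = 4

Substituting into the cure_index equation gives cure_index = -9*temperature - 4.
gloss becomes 24*temperature - 15.
Require 24*temperature - 15 ≥ 81, so temperature ≥ 4.
The smallest integer in [-5, 8] satisfying this is 4.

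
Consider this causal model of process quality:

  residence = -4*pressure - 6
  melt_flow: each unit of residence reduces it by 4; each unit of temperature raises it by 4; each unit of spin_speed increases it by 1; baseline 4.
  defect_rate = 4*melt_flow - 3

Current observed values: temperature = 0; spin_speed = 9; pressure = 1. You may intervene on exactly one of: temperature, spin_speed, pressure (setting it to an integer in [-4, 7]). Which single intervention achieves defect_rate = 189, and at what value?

set spin_speed = 4

Intervening on temperature: defect_rate = 16*temperature + 209. Reaching 189 requires temperature = -5/4, not an integer.
Intervening on spin_speed: with other inputs at their observed values, defect_rate = 4*spin_speed + 173. Solving for 189 gives spin_speed = 4, within [-4, 7].
Intervening on pressure: defect_rate = 64*pressure + 145. Reaching 189 requires pressure = 11/16, not an integer.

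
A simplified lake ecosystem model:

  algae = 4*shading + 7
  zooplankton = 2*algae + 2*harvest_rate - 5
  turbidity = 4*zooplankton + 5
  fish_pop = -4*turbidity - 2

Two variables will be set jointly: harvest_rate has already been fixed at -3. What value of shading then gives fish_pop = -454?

shading = 3

With harvest_rate held at -3:
Substituting into the zooplankton equation gives zooplankton = 8*shading + 3.
Substituting into the turbidity equation gives turbidity = 32*shading + 17.
Substituting into the fish_pop equation gives fish_pop = -128*shading - 70.
Solve -128*shading - 70 = -454: shading = (-454 + 70) / -128 = 3.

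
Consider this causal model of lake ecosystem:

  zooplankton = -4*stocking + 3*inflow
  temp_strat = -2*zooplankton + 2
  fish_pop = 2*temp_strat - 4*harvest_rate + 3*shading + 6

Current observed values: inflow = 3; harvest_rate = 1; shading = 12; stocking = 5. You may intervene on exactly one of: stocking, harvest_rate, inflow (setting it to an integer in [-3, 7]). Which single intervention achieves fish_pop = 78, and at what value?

set harvest_rate = 3

Intervening on stocking: fish_pop = 16*stocking + 6. Reaching 78 requires stocking = 9/2, not an integer.
Intervening on harvest_rate: with other inputs at their observed values, fish_pop = -4*harvest_rate + 90. Solving for 78 gives harvest_rate = 3, within [-3, 7].
Intervening on inflow: fish_pop = -12*inflow + 122. Reaching 78 requires inflow = 11/3, not an integer.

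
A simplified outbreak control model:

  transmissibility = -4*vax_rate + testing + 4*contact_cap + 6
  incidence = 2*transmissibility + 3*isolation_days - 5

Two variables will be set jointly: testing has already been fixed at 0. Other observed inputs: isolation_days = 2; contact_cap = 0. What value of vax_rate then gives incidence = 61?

With testing held at 0:
Substituting into the transmissibility equation gives transmissibility = -4*vax_rate + 6.
incidence becomes -8*vax_rate + 13.
Solve -8*vax_rate + 13 = 61: vax_rate = (61 - 13) / -8 = -6.

vax_rate = -6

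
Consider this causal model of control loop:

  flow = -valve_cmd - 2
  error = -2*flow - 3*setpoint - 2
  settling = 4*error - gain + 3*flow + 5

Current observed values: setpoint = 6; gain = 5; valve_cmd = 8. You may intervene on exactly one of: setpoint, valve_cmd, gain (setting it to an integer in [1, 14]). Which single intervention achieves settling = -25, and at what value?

set valve_cmd = 9

Intervening on setpoint: settling = -12*setpoint + 42. Reaching -25 requires setpoint = 67/12, not an integer.
Intervening on valve_cmd: with other inputs at their observed values, settling = 5*valve_cmd - 70. Solving for -25 gives valve_cmd = 9, within [1, 14].
Intervening on gain: settling = -gain - 25. Reaching -25 requires gain = 0, outside [1, 14].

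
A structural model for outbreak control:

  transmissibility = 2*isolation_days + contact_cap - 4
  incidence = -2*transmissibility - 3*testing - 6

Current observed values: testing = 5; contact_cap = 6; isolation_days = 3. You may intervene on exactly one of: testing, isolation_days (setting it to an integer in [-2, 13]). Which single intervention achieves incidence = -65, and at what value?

Intervening on testing: incidence = -3*testing - 22. Reaching -65 requires testing = 43/3, not an integer.
Intervening on isolation_days: with other inputs at their observed values, incidence = -4*isolation_days - 25. Solving for -65 gives isolation_days = 10, within [-2, 13].

set isolation_days = 10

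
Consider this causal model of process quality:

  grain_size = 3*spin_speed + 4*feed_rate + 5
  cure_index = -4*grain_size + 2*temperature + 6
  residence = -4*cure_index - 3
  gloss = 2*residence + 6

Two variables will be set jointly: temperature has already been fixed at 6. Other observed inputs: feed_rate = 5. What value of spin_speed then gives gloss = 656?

spin_speed = 0

With temperature held at 6:
Substituting into the grain_size equation gives grain_size = 3*spin_speed + 25.
Substituting into the cure_index equation gives cure_index = -12*spin_speed - 82.
Substituting into the residence equation gives residence = 48*spin_speed + 325.
So gloss = 96*spin_speed + 656.
Solve 96*spin_speed + 656 = 656: spin_speed = (656 - 656) / 96 = 0.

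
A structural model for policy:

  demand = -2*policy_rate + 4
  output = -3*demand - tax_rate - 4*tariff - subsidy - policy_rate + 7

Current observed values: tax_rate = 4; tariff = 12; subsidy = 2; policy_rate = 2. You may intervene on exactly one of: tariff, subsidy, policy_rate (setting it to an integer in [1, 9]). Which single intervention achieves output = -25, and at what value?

set tariff = 6

Intervening on tariff: with other inputs at their observed values, output = -4*tariff - 1. Solving for -25 gives tariff = 6, within [1, 9].
Intervening on subsidy: output = -subsidy - 47. Reaching -25 requires subsidy = -22, outside [1, 9].
Intervening on policy_rate: output = 5*policy_rate - 59. Reaching -25 requires policy_rate = 34/5, not an integer.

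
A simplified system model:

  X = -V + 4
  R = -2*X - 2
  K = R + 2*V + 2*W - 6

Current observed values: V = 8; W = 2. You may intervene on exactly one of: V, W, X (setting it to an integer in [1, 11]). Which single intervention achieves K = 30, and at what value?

Intervening on V: K = 4*V - 12. Reaching 30 requires V = 21/2, not an integer.
Intervening on W: with other inputs at their observed values, K = 2*W + 16. Solving for 30 gives W = 7, within [1, 11].
Intervening on X: K = -2*X + 12. Reaching 30 requires X = -9, outside [1, 11].

set W = 7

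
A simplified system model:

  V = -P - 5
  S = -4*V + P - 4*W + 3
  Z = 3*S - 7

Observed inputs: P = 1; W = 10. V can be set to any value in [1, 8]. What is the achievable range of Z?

-211 to -127

Intervening on V fixes its value directly, overriding its dependence on P.
Substituting into the S equation gives S = -4*V - 36.
Substituting into the Z equation gives Z = -12*V - 115.
Linear in V, so extremes are at the endpoints: V = 1 gives Z = -127; V = 8 gives Z = -211.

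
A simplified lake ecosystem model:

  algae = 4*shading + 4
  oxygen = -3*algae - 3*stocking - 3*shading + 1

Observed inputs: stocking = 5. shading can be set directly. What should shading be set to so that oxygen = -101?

shading = 5

Substituting into the oxygen equation gives oxygen = -15*shading - 26.
Solve -15*shading - 26 = -101: shading = (-101 + 26) / -15 = 5.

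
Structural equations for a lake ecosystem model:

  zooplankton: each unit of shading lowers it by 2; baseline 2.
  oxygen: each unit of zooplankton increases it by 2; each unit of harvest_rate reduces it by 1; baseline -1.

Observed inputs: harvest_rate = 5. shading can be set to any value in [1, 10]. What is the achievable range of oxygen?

Substituting into the oxygen equation gives oxygen = -4*shading - 2.
Linear in shading, so extremes are at the endpoints: shading = 1 gives oxygen = -6; shading = 10 gives oxygen = -42.

-42 to -6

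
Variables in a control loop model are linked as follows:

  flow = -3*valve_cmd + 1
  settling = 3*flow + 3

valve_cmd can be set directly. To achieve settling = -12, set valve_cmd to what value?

Substituting into the settling equation gives settling = -9*valve_cmd + 6.
Solve -9*valve_cmd + 6 = -12: valve_cmd = (-12 - 6) / -9 = 2.

valve_cmd = 2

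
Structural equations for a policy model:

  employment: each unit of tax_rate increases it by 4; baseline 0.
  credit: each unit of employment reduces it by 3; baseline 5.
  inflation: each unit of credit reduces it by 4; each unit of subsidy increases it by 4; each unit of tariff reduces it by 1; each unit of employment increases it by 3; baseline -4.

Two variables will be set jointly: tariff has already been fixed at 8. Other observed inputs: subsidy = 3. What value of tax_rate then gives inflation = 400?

tax_rate = 7

With tariff held at 8:
Substituting into the credit equation gives credit = -12*tax_rate + 5.
Substituting into the inflation equation gives inflation = 60*tax_rate - 20.
Solve 60*tax_rate - 20 = 400: tax_rate = (400 + 20) / 60 = 7.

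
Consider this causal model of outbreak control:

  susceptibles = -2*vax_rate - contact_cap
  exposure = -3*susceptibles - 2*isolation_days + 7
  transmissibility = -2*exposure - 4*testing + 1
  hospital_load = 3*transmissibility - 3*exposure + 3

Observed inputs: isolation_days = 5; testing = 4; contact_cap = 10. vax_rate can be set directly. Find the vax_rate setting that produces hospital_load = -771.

vax_rate = 9

Substituting into the susceptibles equation gives susceptibles = -2*vax_rate - 10.
This gives exposure = 6*vax_rate + 27.
Substituting into the transmissibility equation gives transmissibility = -12*vax_rate - 69.
This gives hospital_load = -54*vax_rate - 285.
Solve -54*vax_rate - 285 = -771: vax_rate = (-771 + 285) / -54 = 9.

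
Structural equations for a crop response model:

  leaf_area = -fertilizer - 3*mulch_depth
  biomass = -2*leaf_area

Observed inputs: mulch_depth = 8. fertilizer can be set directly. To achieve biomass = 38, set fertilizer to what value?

fertilizer = -5

Substituting into the leaf_area equation gives leaf_area = -fertilizer - 24.
Substituting into the biomass equation gives biomass = 2*fertilizer + 48.
Solve 2*fertilizer + 48 = 38: fertilizer = (38 - 48) / 2 = -5.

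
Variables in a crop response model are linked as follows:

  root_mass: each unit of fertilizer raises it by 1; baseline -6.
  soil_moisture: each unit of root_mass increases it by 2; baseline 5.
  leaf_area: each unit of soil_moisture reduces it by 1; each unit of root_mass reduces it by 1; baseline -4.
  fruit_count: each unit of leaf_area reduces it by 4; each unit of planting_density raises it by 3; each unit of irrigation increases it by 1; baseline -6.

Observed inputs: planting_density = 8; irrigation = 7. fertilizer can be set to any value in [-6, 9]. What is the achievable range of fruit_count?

-83 to 97

Substituting into the soil_moisture equation gives soil_moisture = 2*fertilizer - 7.
Substituting into the leaf_area equation gives leaf_area = -3*fertilizer + 9.
Substituting into the fruit_count equation gives fruit_count = 12*fertilizer - 11.
Linear in fertilizer, so extremes are at the endpoints: fertilizer = -6 gives fruit_count = -83; fertilizer = 9 gives fruit_count = 97.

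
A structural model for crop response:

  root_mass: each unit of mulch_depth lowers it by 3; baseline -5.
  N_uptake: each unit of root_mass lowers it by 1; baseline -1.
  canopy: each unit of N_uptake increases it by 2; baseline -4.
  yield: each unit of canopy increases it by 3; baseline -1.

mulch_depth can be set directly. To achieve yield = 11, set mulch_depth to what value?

mulch_depth = 0

Substituting into the N_uptake equation gives N_uptake = 3*mulch_depth + 4.
Substituting into the canopy equation gives canopy = 6*mulch_depth + 4.
This gives yield = 18*mulch_depth + 11.
Solve 18*mulch_depth + 11 = 11: mulch_depth = (11 - 11) / 18 = 0.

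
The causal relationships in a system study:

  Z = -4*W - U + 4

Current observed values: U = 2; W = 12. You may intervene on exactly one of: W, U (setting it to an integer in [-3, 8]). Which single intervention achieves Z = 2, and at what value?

Intervening on W: with other inputs at their observed values, Z = -4*W + 2. Solving for 2 gives W = 0, within [-3, 8].
Intervening on U: Z = -U - 44. Reaching 2 requires U = -46, outside [-3, 8].

set W = 0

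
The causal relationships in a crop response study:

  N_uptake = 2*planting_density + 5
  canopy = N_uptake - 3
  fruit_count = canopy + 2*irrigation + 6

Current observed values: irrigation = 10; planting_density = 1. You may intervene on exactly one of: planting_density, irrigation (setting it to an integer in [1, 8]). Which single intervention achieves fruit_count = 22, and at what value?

Intervening on planting_density: fruit_count = 2*planting_density + 28. Reaching 22 requires planting_density = -3, outside [1, 8].
Intervening on irrigation: with other inputs at their observed values, fruit_count = 2*irrigation + 10. Solving for 22 gives irrigation = 6, within [1, 8].

set irrigation = 6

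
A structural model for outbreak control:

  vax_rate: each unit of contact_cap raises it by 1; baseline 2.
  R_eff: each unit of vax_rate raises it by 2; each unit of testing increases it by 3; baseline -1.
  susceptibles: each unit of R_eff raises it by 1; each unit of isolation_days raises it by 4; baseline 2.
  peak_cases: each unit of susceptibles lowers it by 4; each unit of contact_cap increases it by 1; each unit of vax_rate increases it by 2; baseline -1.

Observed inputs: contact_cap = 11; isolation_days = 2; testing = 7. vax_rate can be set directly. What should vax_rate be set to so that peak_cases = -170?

vax_rate = 10

Intervening on vax_rate fixes its value directly, overriding its dependence on contact_cap.
Substituting into the R_eff equation gives R_eff = 2*vax_rate + 20.
So susceptibles = 2*vax_rate + 30.
peak_cases becomes -6*vax_rate - 110.
Solve -6*vax_rate - 110 = -170: vax_rate = (-170 + 110) / -6 = 10.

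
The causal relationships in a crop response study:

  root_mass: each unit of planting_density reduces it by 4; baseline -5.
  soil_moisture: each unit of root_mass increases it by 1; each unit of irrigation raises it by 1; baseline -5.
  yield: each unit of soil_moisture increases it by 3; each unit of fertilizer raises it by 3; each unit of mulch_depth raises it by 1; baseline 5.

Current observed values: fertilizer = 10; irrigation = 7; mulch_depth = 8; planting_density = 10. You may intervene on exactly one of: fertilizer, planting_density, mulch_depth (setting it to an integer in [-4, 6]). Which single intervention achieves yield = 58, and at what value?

set planting_density = -2

Intervening on fertilizer: yield = 3*fertilizer - 116. Reaching 58 requires fertilizer = 58, outside [-4, 6].
Intervening on planting_density: with other inputs at their observed values, yield = -12*planting_density + 34. Solving for 58 gives planting_density = -2, within [-4, 6].
Intervening on mulch_depth: yield = mulch_depth - 94. Reaching 58 requires mulch_depth = 152, outside [-4, 6].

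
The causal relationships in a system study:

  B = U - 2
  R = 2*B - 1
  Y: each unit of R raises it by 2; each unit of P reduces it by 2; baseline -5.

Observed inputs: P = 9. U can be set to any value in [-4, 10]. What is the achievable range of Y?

Substituting into the R equation gives R = 2*U - 5.
Substituting into the Y equation gives Y = 4*U - 33.
Linear in U, so extremes are at the endpoints: U = -4 gives Y = -49; U = 10 gives Y = 7.

-49 to 7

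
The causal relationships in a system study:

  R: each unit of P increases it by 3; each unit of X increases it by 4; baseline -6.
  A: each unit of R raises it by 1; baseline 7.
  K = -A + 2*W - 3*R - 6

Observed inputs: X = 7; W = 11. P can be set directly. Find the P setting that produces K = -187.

P = 9

Substituting into the R equation gives R = 3*P + 22.
Substituting into the A equation gives A = 3*P + 29.
So K = -12*P - 79.
Solve -12*P - 79 = -187: P = (-187 + 79) / -12 = 9.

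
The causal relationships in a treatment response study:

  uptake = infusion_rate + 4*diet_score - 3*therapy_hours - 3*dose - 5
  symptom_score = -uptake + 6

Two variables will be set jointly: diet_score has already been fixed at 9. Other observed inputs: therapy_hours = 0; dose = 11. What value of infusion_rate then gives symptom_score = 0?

infusion_rate = 8

With diet_score held at 9:
Substituting into the uptake equation gives uptake = infusion_rate - 2.
symptom_score becomes -infusion_rate + 8.
Solve -infusion_rate + 8 = 0: infusion_rate = (0 - 8) / -1 = 8.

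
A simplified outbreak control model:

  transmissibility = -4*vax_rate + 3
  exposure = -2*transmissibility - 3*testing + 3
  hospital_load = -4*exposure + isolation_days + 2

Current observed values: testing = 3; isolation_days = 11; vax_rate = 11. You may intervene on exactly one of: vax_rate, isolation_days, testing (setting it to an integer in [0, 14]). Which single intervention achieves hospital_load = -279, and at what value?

Intervening on vax_rate: hospital_load = -32*vax_rate + 61. Reaching -279 requires vax_rate = 85/8, not an integer.
Intervening on isolation_days: hospital_load = isolation_days - 302. Reaching -279 requires isolation_days = 23, outside [0, 14].
Intervening on testing: with other inputs at their observed values, hospital_load = 12*testing - 327. Solving for -279 gives testing = 4, within [0, 14].

set testing = 4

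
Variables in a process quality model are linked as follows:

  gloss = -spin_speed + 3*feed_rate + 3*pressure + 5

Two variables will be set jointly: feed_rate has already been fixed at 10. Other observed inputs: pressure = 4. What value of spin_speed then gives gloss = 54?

spin_speed = -7

With feed_rate held at 10:
Substituting into the gloss equation gives gloss = -spin_speed + 47.
Solve -spin_speed + 47 = 54: spin_speed = (54 - 47) / -1 = -7.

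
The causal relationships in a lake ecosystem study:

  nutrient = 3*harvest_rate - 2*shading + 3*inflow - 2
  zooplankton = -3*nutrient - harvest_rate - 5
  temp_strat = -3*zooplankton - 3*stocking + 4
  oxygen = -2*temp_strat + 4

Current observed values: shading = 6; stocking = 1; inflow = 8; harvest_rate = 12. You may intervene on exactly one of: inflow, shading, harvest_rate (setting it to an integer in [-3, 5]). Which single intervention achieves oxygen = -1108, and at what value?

Intervening on inflow: oxygen = -54*inflow - 496. Reaching -1108 requires inflow = 34/3, not an integer.
Intervening on shading: with other inputs at their observed values, oxygen = 36*shading - 1144. Solving for -1108 gives shading = 1, within [-3, 5].
Intervening on harvest_rate: oxygen = -60*harvest_rate - 208. Reaching -1108 requires harvest_rate = 15, outside [-3, 5].

set shading = 1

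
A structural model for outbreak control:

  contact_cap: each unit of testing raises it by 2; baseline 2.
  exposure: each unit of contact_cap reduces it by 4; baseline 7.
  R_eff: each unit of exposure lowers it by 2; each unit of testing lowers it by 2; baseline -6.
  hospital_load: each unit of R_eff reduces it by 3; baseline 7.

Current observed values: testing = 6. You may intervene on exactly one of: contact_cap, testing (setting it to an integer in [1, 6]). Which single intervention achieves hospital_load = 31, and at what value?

set contact_cap = 3

Intervening on contact_cap: with other inputs at their observed values, hospital_load = -24*contact_cap + 103. Solving for 31 gives contact_cap = 3, within [1, 6].
Intervening on testing: hospital_load = -42*testing + 19. Reaching 31 requires testing = -2/7, not an integer.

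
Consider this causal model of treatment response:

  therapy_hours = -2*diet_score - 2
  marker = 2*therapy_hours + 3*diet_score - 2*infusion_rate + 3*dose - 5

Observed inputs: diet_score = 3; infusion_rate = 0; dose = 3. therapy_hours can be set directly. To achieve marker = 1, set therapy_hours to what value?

Intervening on therapy_hours fixes its value directly, overriding its dependence on diet_score.
Substituting into the marker equation gives marker = 2*therapy_hours + 13.
Solve 2*therapy_hours + 13 = 1: therapy_hours = (1 - 13) / 2 = -6.

therapy_hours = -6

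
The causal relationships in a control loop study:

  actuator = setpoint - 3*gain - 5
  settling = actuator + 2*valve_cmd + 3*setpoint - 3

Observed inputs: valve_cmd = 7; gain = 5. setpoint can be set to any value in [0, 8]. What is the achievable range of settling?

Substituting into the actuator equation gives actuator = setpoint - 20.
So settling = 4*setpoint - 9.
Linear in setpoint, so extremes are at the endpoints: setpoint = 0 gives settling = -9; setpoint = 8 gives settling = 23.

-9 to 23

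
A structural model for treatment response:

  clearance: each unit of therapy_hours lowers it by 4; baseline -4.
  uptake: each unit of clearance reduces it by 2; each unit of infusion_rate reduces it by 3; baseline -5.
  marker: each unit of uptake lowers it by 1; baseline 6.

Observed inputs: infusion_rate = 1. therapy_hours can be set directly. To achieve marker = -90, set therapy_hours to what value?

therapy_hours = 12

Substituting into the uptake equation gives uptake = 8*therapy_hours.
So marker = -8*therapy_hours + 6.
Solve -8*therapy_hours + 6 = -90: therapy_hours = (-90 - 6) / -8 = 12.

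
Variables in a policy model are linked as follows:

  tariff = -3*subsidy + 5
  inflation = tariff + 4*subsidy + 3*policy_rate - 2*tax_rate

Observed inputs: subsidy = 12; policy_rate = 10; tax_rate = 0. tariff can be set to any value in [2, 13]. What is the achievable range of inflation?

Intervening on tariff fixes its value directly, overriding its dependence on subsidy.
Substituting into the inflation equation gives inflation = tariff + 78.
Linear in tariff, so extremes are at the endpoints: tariff = 2 gives inflation = 80; tariff = 13 gives inflation = 91.

80 to 91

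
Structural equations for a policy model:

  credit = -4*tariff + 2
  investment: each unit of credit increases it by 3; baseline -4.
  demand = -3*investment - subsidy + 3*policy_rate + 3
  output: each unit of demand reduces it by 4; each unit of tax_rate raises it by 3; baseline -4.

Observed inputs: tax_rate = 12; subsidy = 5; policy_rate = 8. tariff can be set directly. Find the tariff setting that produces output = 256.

Substituting into the investment equation gives investment = -12*tariff + 2.
demand becomes 36*tariff + 16.
This gives output = -144*tariff - 32.
Solve -144*tariff - 32 = 256: tariff = (256 + 32) / -144 = -2.

tariff = -2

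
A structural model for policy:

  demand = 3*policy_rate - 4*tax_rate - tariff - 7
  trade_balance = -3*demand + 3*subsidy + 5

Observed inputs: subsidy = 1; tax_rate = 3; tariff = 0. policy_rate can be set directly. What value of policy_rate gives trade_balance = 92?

Substituting into the demand equation gives demand = 3*policy_rate - 19.
Substituting into the trade_balance equation gives trade_balance = -9*policy_rate + 65.
Solve -9*policy_rate + 65 = 92: policy_rate = (92 - 65) / -9 = -3.

policy_rate = -3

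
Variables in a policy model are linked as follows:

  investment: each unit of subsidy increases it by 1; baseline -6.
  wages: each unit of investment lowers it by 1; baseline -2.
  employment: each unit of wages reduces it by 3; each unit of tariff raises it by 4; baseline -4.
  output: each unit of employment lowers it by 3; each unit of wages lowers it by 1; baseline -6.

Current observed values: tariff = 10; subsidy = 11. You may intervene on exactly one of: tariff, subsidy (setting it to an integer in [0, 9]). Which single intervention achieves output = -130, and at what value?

Intervening on tariff: output = -12*tariff - 50. Reaching -130 requires tariff = 20/3, not an integer.
Intervening on subsidy: with other inputs at their observed values, output = -8*subsidy - 82. Solving for -130 gives subsidy = 6, within [0, 9].

set subsidy = 6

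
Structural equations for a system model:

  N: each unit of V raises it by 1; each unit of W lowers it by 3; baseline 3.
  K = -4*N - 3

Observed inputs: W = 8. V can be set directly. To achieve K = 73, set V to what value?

Substituting into the N equation gives N = V - 21.
So K = -4*V + 81.
Solve -4*V + 81 = 73: V = (73 - 81) / -4 = 2.

V = 2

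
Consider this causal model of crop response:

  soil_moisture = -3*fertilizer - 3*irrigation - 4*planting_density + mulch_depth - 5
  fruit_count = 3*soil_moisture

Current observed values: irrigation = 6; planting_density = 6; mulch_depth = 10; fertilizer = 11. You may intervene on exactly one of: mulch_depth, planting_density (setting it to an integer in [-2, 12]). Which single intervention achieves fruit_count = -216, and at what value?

set mulch_depth = 8

Intervening on mulch_depth: with other inputs at their observed values, fruit_count = 3*mulch_depth - 240. Solving for -216 gives mulch_depth = 8, within [-2, 12].
Intervening on planting_density: fruit_count = -12*planting_density - 138. Reaching -216 requires planting_density = 13/2, not an integer.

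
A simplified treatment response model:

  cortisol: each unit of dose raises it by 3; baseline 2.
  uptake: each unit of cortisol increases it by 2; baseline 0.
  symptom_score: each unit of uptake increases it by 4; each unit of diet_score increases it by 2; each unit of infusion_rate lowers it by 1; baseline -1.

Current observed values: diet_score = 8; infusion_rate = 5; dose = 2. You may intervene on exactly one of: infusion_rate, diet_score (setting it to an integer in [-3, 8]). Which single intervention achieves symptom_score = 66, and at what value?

Intervening on infusion_rate: symptom_score = -infusion_rate + 79. Reaching 66 requires infusion_rate = 13, outside [-3, 8].
Intervening on diet_score: with other inputs at their observed values, symptom_score = 2*diet_score + 58. Solving for 66 gives diet_score = 4, within [-3, 8].

set diet_score = 4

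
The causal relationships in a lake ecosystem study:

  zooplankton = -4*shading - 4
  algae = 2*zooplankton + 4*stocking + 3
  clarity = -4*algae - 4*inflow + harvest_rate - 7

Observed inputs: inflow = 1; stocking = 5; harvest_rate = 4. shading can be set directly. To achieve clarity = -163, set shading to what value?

Substituting into the algae equation gives algae = -8*shading + 15.
clarity becomes 32*shading - 67.
Solve 32*shading - 67 = -163: shading = (-163 + 67) / 32 = -3.

shading = -3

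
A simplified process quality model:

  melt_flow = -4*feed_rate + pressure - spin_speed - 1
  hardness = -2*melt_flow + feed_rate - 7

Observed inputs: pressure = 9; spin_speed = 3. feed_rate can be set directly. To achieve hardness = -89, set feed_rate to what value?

Substituting into the melt_flow equation gives melt_flow = -4*feed_rate + 5.
This gives hardness = 9*feed_rate - 17.
Solve 9*feed_rate - 17 = -89: feed_rate = (-89 + 17) / 9 = -8.

feed_rate = -8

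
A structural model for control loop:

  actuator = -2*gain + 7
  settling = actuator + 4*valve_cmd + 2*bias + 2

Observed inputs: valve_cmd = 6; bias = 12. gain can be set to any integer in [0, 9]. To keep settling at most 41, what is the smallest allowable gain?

Substituting into the settling equation gives settling = -2*gain + 57.
Require -2*gain + 57 ≤ 41, so gain ≥ 8.
The smallest integer in [0, 9] satisfying this is 8.

gain = 8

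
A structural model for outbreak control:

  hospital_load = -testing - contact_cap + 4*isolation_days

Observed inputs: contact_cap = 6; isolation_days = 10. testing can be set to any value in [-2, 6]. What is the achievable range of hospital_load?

28 to 36

Substituting into the hospital_load equation gives hospital_load = -testing + 34.
Linear in testing, so extremes are at the endpoints: testing = -2 gives hospital_load = 36; testing = 6 gives hospital_load = 28.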